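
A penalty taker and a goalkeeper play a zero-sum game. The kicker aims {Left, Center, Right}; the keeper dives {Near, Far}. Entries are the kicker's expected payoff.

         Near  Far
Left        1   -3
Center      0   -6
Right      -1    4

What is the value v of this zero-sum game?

Row minima: Left → -3, Center → -6, Right → -1; maximin = -1.
Column maxima: Near → 1, Far → 4; minimax = 1.
-1 ≠ 1, so there is no saddle point; optimal play is mixed.
Center is strictly dominated by Left, so the kicker never plays it.
On the remaining 2×2 (Left, Right vs Near, Far):
Let the kicker play Left with probability p. Expected payoff against Near: 1p + (-1)(1−p) = 2p − 1; against Far: (-3)p + 4(1−p) = −7p + 4.
Setting these equal: 2p − 1 = −7p + 4 ⇒ 9p = 5 ⇒ p = 5/9, and the value is (2)·(5/9) − 1 = 1/9.
For the keeper: with q = P(Near), equating Left's and Right's payoffs gives 4q − 3 = −5q + 4 ⇒ q = 7/9.

1/9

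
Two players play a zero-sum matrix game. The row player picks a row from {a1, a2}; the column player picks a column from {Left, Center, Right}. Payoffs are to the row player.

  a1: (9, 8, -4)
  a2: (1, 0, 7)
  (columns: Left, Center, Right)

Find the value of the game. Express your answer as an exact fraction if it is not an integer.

Row minima: a1 → -4, a2 → 0; maximin = 0.
Column maxima: Left → 9, Center → 8, Right → 7; minimax = 7.
0 ≠ 7, so there is no saddle point; optimal play is mixed.
Left is strictly dominated by Center (it gives the row player strictly more in every row), so the column player never plays it.
On the remaining 2×2 (a1, a2 vs Center, Right):
Let the row player play a1 with probability p. Expected payoff against Center: 8p + 0(1−p) = 8p; against Right: (-4)p + 7(1−p) = −11p + 7.
Setting these equal: 8p = −11p + 7 ⇒ 19p = 7 ⇒ p = 7/19, and the value is (8)·(7/19) = 56/19.
For the column player: with q = P(Center), equating a1's and a2's payoffs gives 12q − 4 = −7q + 7 ⇒ q = 11/19.

56/19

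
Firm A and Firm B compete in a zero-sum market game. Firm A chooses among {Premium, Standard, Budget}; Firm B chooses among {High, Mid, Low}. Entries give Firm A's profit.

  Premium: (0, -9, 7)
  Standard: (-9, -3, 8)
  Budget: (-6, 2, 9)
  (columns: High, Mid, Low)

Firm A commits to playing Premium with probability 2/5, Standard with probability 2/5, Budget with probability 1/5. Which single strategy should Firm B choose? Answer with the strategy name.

High

If Firm B plays High, Firm A's expected payoff is (2/5)·0 + (2/5)·(-9) + (1/5)·(-6) = -24/5.
If Firm B plays Mid, Firm A's expected payoff is (2/5)·(-9) + (2/5)·(-3) + (1/5)·2 = -22/5.
If Firm B plays Low, Firm A's expected payoff is (2/5)·7 + (2/5)·8 + (1/5)·9 = 39/5.
Firm B minimizes Firm A's payoff; the smallest is -24/5, so the best response is High.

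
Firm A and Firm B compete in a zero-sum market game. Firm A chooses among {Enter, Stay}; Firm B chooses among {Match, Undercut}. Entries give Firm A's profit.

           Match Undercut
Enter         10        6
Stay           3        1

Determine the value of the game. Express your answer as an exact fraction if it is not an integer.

6

Row minima: Enter → 6, Stay → 1; maximin = 6.
Column maxima: Match → 10, Undercut → 6; minimax = 6.
Since maximin = minimax = 6, there is a saddle point and the value is 6.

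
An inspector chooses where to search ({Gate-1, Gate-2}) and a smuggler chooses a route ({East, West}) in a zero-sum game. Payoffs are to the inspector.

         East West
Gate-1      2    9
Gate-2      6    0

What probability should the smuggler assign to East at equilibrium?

Row minima: Gate-1 → 2, Gate-2 → 0; maximin = 2.
Column maxima: East → 6, West → 9; minimax = 6.
2 ≠ 6, so there is no saddle point; optimal play is mixed.
Let the inspector play Gate-1 with probability p. Expected payoff against East: 2p + 6(1−p) = −4p + 6; against West: 9p + 0(1−p) = 9p.
Setting these equal: −4p + 6 = 9p ⇒ −13p = -6 ⇒ p = 6/13, and the value is (-4)·(6/13) + 6 = 54/13.
For the smuggler: with q = P(East), equating Gate-1's and Gate-2's payoffs gives −7q + 9 = 6q ⇒ q = 9/13.

9/13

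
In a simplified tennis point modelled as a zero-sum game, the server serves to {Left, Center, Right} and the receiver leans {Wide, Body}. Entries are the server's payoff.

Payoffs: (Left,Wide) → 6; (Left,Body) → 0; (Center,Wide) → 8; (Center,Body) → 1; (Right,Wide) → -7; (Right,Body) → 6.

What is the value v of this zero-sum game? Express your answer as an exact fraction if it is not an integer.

Row minima: Left → 0, Center → 1, Right → -7; maximin = 1.
Column maxima: Wide → 8, Body → 6; minimax = 6.
1 ≠ 6, so there is no saddle point; optimal play is mixed.
Left is strictly dominated by Center, so the server never plays it.
On the remaining 2×2 (Center, Right vs Wide, Body):
Let the server play Center with probability p. Expected payoff against Wide: 8p + (-7)(1−p) = 15p − 7; against Body: 1p + 6(1−p) = −5p + 6.
Setting these equal: 15p − 7 = −5p + 6 ⇒ 20p = 13 ⇒ p = 13/20, and the value is (15)·(13/20) − 7 = 11/4.
For the receiver: with q = P(Wide), equating Center's and Right's payoffs gives 7q + 1 = −13q + 6 ⇒ q = 1/4.

11/4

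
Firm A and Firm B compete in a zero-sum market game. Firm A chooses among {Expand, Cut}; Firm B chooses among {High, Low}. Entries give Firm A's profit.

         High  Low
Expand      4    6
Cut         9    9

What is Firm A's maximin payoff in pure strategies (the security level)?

Row minima: Expand → 4, Cut → 9.
The best of these is 9.

9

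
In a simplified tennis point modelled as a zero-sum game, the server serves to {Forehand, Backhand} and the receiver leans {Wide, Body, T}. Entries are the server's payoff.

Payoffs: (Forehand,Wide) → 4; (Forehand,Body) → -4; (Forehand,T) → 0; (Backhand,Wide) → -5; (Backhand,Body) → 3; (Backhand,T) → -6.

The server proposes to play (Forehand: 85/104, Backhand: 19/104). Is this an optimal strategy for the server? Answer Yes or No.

Against Wide this mix gives (85/104)·4 + (19/104)·(-5) = 245/104.
Against Body this mix gives (85/104)·(-4) + (19/104)·3 = -283/104.
Against T this mix gives (85/104)·0 + (19/104)·(-6) = -57/52.
The receiver will play Body, holding the server to -283/104. Shifting weight toward the row that does better against Body would raise this floor (the equalizing mix achieves -24/13 against both Body and T), so the proposed strategy is not optimal.

No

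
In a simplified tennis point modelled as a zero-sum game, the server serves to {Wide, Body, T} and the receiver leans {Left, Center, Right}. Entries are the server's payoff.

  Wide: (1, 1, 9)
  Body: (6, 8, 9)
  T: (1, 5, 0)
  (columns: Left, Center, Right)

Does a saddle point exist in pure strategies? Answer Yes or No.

Row minima: Wide → 1, Body → 6, T → 0; maximin = 6.
Column maxima: Left → 6, Center → 8, Right → 9; minimax = 6.
maximin = minimax = 6, so a saddle point exists.

Yes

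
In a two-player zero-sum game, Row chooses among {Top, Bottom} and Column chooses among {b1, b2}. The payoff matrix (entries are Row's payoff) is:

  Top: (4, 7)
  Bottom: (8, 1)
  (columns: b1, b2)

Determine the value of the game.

Row minima: Top → 4, Bottom → 1; maximin = 4.
Column maxima: b1 → 8, b2 → 7; minimax = 7.
4 ≠ 7, so there is no saddle point; optimal play is mixed.
Let Row play Top with probability p. Expected payoff against b1: 4p + 8(1−p) = −4p + 8; against b2: 7p + 1(1−p) = 6p + 1.
Setting these equal: −4p + 8 = 6p + 1 ⇒ −10p = -7 ⇒ p = 7/10, and the value is (-4)·(7/10) + 8 = 26/5.
For Column: with q = P(b1), equating Top's and Bottom's payoffs gives −3q + 7 = 7q + 1 ⇒ q = 3/5.

26/5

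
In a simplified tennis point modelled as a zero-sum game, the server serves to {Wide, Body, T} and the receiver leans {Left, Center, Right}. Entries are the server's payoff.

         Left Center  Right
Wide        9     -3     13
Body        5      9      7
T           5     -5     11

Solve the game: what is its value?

6

Row minima: Wide → -3, Body → 5, T → -5; maximin = 5.
Column maxima: Left → 9, Center → 9, Right → 13; minimax = 9.
5 ≠ 9, so there is no saddle point; optimal play is mixed.
T is strictly dominated by Wide, so the server never plays it.
Right is strictly dominated by Left (it gives the server strictly more in every row), so the receiver never plays it.
On the remaining 2×2 (Wide, Body vs Left, Center):
Let the server play Wide with probability p. Expected payoff against Left: 9p + 5(1−p) = 4p + 5; against Center: (-3)p + 9(1−p) = −12p + 9.
Setting these equal: 4p + 5 = −12p + 9 ⇒ 16p = 4 ⇒ p = 1/4, and the value is (4)·(1/4) + 5 = 6.
For the receiver: with q = P(Left), equating Wide's and Body's payoffs gives 12q − 3 = −4q + 9 ⇒ q = 3/4.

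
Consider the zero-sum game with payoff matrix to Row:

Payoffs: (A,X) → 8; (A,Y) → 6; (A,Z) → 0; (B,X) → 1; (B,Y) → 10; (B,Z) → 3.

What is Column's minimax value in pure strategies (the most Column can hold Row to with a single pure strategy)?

3

Column maxima: X → 8, Y → 10, Z → 3.
The smallest of these is 3.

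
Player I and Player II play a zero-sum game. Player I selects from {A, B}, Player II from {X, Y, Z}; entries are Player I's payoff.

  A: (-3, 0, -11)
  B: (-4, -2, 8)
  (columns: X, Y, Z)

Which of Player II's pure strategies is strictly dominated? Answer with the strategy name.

Y

X holds Player I's payoff strictly below Y in every row: -3 < 0, -4 < -2.
So Y is strictly dominated for Player II.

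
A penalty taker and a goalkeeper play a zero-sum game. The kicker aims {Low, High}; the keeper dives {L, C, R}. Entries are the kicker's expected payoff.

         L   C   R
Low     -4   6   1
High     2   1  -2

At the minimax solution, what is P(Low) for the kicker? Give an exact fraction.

4/9

Row minima: Low → -4, High → -2; maximin = -2.
Column maxima: L → 2, C → 6, R → 1; minimax = 1.
-2 ≠ 1, so there is no saddle point; optimal play is mixed.
C is strictly dominated by R (it gives the kicker strictly more in every row), so the keeper never plays it.
On the remaining 2×2 (Low, High vs L, R):
Let the kicker play Low with probability p. Expected payoff against L: (-4)p + 2(1−p) = −6p + 2; against R: 1p + (-2)(1−p) = 3p − 2.
Setting these equal: −6p + 2 = 3p − 2 ⇒ −9p = -4 ⇒ p = 4/9, and the value is (-6)·(4/9) + 2 = -2/3.
For the keeper: with q = P(L), equating Low's and High's payoffs gives −5q + 1 = 4q − 2 ⇒ q = 1/3.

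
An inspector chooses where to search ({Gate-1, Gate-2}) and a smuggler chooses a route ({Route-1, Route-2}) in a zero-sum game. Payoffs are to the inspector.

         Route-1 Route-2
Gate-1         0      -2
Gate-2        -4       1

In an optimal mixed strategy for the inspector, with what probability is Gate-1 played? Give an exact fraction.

5/7

Row minima: Gate-1 → -2, Gate-2 → -4; maximin = -2.
Column maxima: Route-1 → 0, Route-2 → 1; minimax = 0.
-2 ≠ 0, so there is no saddle point; optimal play is mixed.
Let the inspector play Gate-1 with probability p. Expected payoff against Route-1: 0p + (-4)(1−p) = 4p − 4; against Route-2: (-2)p + 1(1−p) = −3p + 1.
Setting these equal: 4p − 4 = −3p + 1 ⇒ 7p = 5 ⇒ p = 5/7, and the value is (4)·(5/7) − 4 = -8/7.
For the smuggler: with q = P(Route-1), equating Gate-1's and Gate-2's payoffs gives 2q − 2 = −5q + 1 ⇒ q = 3/7.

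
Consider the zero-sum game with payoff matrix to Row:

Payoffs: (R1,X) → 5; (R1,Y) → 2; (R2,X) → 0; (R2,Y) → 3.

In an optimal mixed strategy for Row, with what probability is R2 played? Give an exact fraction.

1/2

Row minima: R1 → 2, R2 → 0; maximin = 2.
Column maxima: X → 5, Y → 3; minimax = 3.
2 ≠ 3, so there is no saddle point; optimal play is mixed.
Let Row play R1 with probability p. Expected payoff against X: 5p + 0(1−p) = 5p; against Y: 2p + 3(1−p) = −p + 3.
Setting these equal: 5p = −p + 3 ⇒ 6p = 3 ⇒ p = 1/2, and the value is (5)·(1/2) = 5/2.
For Column: with q = P(X), equating R1's and R2's payoffs gives 3q + 2 = −3q + 3 ⇒ q = 1/6.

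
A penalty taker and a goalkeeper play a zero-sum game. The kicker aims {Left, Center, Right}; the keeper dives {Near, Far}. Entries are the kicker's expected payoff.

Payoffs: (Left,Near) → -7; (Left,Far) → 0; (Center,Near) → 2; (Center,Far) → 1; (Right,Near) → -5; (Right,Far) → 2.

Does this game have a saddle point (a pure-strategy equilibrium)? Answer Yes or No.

No

Row minima: Left → -7, Center → 1, Right → -5; maximin = 1.
Column maxima: Near → 2, Far → 2; minimax = 2.
1 ≠ 2, so no pure-strategy equilibrium exists.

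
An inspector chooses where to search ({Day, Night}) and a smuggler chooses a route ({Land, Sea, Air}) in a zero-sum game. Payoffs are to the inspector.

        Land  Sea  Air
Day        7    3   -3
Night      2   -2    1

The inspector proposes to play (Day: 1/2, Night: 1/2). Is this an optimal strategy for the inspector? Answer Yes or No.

No

Against Land this mix gives (1/2)·7 + (1/2)·2 = 9/2.
Against Sea this mix gives (1/2)·3 + (1/2)·(-2) = 1/2.
Against Air this mix gives (1/2)·(-3) + (1/2)·1 = -1.
The smuggler will play Air, holding the inspector to -1. Shifting weight toward the row that does better against Air would raise this floor (the equalizing mix achieves -1/3 against both Air and Sea), so the proposed strategy is not optimal.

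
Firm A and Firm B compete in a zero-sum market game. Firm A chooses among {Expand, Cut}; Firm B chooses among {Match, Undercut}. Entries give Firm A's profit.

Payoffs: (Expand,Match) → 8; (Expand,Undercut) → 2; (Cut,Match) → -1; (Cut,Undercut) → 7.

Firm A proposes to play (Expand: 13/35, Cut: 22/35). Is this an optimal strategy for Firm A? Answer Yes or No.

Against Match this mix gives (13/35)·8 + (22/35)·(-1) = 82/35.
Against Undercut this mix gives (13/35)·2 + (22/35)·7 = 36/7.
Firm B will play Match, holding Firm A to 82/35. Shifting weight toward the row that does better against Match would raise this floor (the equalizing mix achieves 29/7 against both Match and Undercut), so the proposed strategy is not optimal.

No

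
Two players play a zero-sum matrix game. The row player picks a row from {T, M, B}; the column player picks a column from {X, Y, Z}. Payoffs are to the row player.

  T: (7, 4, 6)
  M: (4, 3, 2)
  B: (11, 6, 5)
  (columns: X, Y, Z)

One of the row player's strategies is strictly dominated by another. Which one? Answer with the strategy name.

M

T gives a strictly higher payoff than M against every column: 7 > 4, 4 > 3, 6 > 2.
So M is strictly dominated and the row player never plays it.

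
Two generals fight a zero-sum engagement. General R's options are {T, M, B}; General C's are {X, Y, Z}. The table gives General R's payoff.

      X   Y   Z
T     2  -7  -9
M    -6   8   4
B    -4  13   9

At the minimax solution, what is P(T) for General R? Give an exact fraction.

Row minima: T → -9, M → -6, B → -4; maximin = -4.
Column maxima: X → 2, Y → 13, Z → 9; minimax = 2.
-4 ≠ 2, so there is no saddle point; optimal play is mixed.
M is strictly dominated by B, so General R never plays it.
Y is strictly dominated by Z (it gives General R strictly more in every row), so General C never plays it.
On the remaining 2×2 (T, B vs X, Z):
Let General R play T with probability p. Expected payoff against X: 2p + (-4)(1−p) = 6p − 4; against Z: (-9)p + 9(1−p) = −18p + 9.
Setting these equal: 6p − 4 = −18p + 9 ⇒ 24p = 13 ⇒ p = 13/24, and the value is (6)·(13/24) − 4 = -3/4.
For General C: with q = P(X), equating T's and B's payoffs gives 11q − 9 = −13q + 9 ⇒ q = 3/4.

13/24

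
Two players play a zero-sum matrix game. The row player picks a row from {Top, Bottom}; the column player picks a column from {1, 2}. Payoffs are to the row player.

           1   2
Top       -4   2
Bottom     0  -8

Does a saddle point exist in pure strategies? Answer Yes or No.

Row minima: Top → -4, Bottom → -8; maximin = -4.
Column maxima: 1 → 0, 2 → 2; minimax = 0.
-4 ≠ 0, so no pure-strategy equilibrium exists.

No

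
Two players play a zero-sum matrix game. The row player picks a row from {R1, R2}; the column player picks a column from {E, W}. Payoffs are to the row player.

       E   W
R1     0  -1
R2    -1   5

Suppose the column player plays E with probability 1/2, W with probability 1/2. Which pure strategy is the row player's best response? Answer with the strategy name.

Expected payoff of R1: (1/2)·0 + (1/2)·(-1) = -1/2.
Expected payoff of R2: (1/2)·(-1) + (1/2)·5 = 2.
The largest is 2, so the row player's best response is R2.

R2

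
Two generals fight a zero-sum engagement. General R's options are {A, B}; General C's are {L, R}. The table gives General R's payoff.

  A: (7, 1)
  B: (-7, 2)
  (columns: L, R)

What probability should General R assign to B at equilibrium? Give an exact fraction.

Row minima: A → 1, B → -7; maximin = 1.
Column maxima: L → 7, R → 2; minimax = 2.
1 ≠ 2, so there is no saddle point; optimal play is mixed.
Let General R play A with probability p. Expected payoff against L: 7p + (-7)(1−p) = 14p − 7; against R: 1p + 2(1−p) = −p + 2.
Setting these equal: 14p − 7 = −p + 2 ⇒ 15p = 9 ⇒ p = 3/5, and the value is (14)·(3/5) − 7 = 7/5.
For General C: with q = P(L), equating A's and B's payoffs gives 6q + 1 = −9q + 2 ⇒ q = 1/15.

2/5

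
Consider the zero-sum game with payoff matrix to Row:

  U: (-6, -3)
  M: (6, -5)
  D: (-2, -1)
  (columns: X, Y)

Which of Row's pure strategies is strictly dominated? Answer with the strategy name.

D gives a strictly higher payoff than U against every column: -2 > -6, -1 > -3.
So U is strictly dominated and Row never plays it.

U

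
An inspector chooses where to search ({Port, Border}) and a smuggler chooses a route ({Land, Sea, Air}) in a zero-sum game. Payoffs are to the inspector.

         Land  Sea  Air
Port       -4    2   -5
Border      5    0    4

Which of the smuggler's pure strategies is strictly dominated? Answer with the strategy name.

Land

Air holds the inspector's payoff strictly below Land in every row: -5 < -4, 4 < 5.
So Land is strictly dominated for the smuggler.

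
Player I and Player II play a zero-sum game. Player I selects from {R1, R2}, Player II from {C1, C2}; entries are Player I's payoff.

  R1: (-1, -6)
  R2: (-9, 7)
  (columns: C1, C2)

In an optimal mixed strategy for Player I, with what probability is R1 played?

16/21

Row minima: R1 → -6, R2 → -9; maximin = -6.
Column maxima: C1 → -1, C2 → 7; minimax = -1.
-6 ≠ -1, so there is no saddle point; optimal play is mixed.
Let Player I play R1 with probability p. Expected payoff against C1: (-1)p + (-9)(1−p) = 8p − 9; against C2: (-6)p + 7(1−p) = −13p + 7.
Setting these equal: 8p − 9 = −13p + 7 ⇒ 21p = 16 ⇒ p = 16/21, and the value is (8)·(16/21) − 9 = -61/21.
For Player II: with q = P(C1), equating R1's and R2's payoffs gives 5q − 6 = −16q + 7 ⇒ q = 13/21.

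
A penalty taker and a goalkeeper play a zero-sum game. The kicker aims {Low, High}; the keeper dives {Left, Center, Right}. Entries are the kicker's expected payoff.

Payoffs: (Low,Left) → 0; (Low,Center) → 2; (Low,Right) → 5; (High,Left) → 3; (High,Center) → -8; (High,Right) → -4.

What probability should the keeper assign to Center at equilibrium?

Row minima: Low → 0, High → -8; maximin = 0.
Column maxima: Left → 3, Center → 2, Right → 5; minimax = 2.
0 ≠ 2, so there is no saddle point; optimal play is mixed.
Right is strictly dominated by Center (it gives the kicker strictly more in every row), so the keeper never plays it.
On the remaining 2×2 (Low, High vs Left, Center):
Let the kicker play Low with probability p. Expected payoff against Left: 0p + 3(1−p) = −3p + 3; against Center: 2p + (-8)(1−p) = 10p − 8.
Setting these equal: −3p + 3 = 10p − 8 ⇒ −13p = -11 ⇒ p = 11/13, and the value is (-3)·(11/13) + 3 = 6/13.
For the keeper: with q = P(Left), equating Low's and High's payoffs gives −2q + 2 = 11q − 8 ⇒ q = 10/13.

3/13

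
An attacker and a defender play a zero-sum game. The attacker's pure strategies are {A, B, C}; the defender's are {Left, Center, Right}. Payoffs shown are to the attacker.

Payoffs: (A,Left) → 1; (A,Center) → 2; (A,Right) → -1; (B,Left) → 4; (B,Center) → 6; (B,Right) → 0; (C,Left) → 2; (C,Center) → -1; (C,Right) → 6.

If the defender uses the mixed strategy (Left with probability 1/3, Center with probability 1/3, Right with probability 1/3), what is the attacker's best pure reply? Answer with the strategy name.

B

Expected payoff of A: (1/3)·1 + (1/3)·2 + (1/3)·(-1) = 2/3.
Expected payoff of B: (1/3)·4 + (1/3)·6 + (1/3)·0 = 10/3.
Expected payoff of C: (1/3)·2 + (1/3)·(-1) + (1/3)·6 = 7/3.
The largest is 10/3, so the attacker's best response is B.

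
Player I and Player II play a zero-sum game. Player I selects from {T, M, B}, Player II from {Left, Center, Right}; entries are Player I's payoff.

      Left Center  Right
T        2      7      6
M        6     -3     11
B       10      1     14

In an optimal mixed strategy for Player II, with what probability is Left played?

Row minima: T → 2, M → -3, B → 1; maximin = 2.
Column maxima: Left → 10, Center → 7, Right → 14; minimax = 7.
2 ≠ 7, so there is no saddle point; optimal play is mixed.
M is strictly dominated by B, so Player I never plays it.
Right is strictly dominated by Left (it gives Player I strictly more in every row), so Player II never plays it.
On the remaining 2×2 (T, B vs Left, Center):
Let Player I play T with probability p. Expected payoff against Left: 2p + 10(1−p) = −8p + 10; against Center: 7p + 1(1−p) = 6p + 1.
Setting these equal: −8p + 10 = 6p + 1 ⇒ −14p = -9 ⇒ p = 9/14, and the value is (-8)·(9/14) + 10 = 34/7.
For Player II: with q = P(Left), equating T's and B's payoffs gives −5q + 7 = 9q + 1 ⇒ q = 3/7.

3/7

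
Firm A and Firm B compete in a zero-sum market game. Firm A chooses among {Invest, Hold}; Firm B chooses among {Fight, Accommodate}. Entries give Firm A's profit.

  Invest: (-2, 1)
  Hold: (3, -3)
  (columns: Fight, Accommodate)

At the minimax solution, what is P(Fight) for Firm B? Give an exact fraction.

4/9

Row minima: Invest → -2, Hold → -3; maximin = -2.
Column maxima: Fight → 3, Accommodate → 1; minimax = 1.
-2 ≠ 1, so there is no saddle point; optimal play is mixed.
Let Firm A play Invest with probability p. Expected payoff against Fight: (-2)p + 3(1−p) = −5p + 3; against Accommodate: 1p + (-3)(1−p) = 4p − 3.
Setting these equal: −5p + 3 = 4p − 3 ⇒ −9p = -6 ⇒ p = 2/3, and the value is (-5)·(2/3) + 3 = -1/3.
For Firm B: with q = P(Fight), equating Invest's and Hold's payoffs gives −3q + 1 = 6q − 3 ⇒ q = 4/9.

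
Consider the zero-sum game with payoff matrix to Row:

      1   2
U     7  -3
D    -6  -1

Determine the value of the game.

Row minima: U → -3, D → -6; maximin = -3.
Column maxima: 1 → 7, 2 → -1; minimax = -1.
-3 ≠ -1, so there is no saddle point; optimal play is mixed.
Let Row play U with probability p. Expected payoff against 1: 7p + (-6)(1−p) = 13p − 6; against 2: (-3)p + (-1)(1−p) = −2p − 1.
Setting these equal: 13p − 6 = −2p − 1 ⇒ 15p = 5 ⇒ p = 1/3, and the value is (13)·(1/3) − 6 = -5/3.
For Column: with q = P(1), equating U's and D's payoffs gives 10q − 3 = −5q − 1 ⇒ q = 2/15.

-5/3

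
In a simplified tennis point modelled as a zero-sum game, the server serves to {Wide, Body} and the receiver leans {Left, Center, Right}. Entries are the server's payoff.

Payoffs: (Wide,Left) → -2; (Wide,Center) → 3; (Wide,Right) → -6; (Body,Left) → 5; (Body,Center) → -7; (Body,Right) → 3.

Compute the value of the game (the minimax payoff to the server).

-33/19

Row minima: Wide → -6, Body → -7; maximin = -6.
Column maxima: Left → 5, Center → 3, Right → 3; minimax = 3.
-6 ≠ 3, so there is no saddle point; optimal play is mixed.
Left is strictly dominated by Right (it gives the server strictly more in every row), so the receiver never plays it.
On the remaining 2×2 (Wide, Body vs Center, Right):
Let the server play Wide with probability p. Expected payoff against Center: 3p + (-7)(1−p) = 10p − 7; against Right: (-6)p + 3(1−p) = −9p + 3.
Setting these equal: 10p − 7 = −9p + 3 ⇒ 19p = 10 ⇒ p = 10/19, and the value is (10)·(10/19) − 7 = -33/19.
For the receiver: with q = P(Center), equating Wide's and Body's payoffs gives 9q − 6 = −10q + 3 ⇒ q = 9/19.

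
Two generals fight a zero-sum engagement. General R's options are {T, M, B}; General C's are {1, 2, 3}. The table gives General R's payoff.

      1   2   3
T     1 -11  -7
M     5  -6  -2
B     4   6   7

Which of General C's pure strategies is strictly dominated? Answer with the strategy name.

2 holds General R's payoff strictly below 3 in every row: -11 < -7, -6 < -2, 6 < 7.
So 3 is strictly dominated for General C.

3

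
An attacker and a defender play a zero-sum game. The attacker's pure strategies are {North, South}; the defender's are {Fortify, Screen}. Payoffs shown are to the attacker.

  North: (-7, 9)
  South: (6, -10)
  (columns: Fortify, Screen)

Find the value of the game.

Row minima: North → -7, South → -10; maximin = -7.
Column maxima: Fortify → 6, Screen → 9; minimax = 6.
-7 ≠ 6, so there is no saddle point; optimal play is mixed.
Let the attacker play North with probability p. Expected payoff against Fortify: (-7)p + 6(1−p) = −13p + 6; against Screen: 9p + (-10)(1−p) = 19p − 10.
Setting these equal: −13p + 6 = 19p − 10 ⇒ −32p = -16 ⇒ p = 1/2, and the value is (-13)·(1/2) + 6 = -1/2.
For the defender: with q = P(Fortify), equating North's and South's payoffs gives −16q + 9 = 16q − 10 ⇒ q = 19/32.

-1/2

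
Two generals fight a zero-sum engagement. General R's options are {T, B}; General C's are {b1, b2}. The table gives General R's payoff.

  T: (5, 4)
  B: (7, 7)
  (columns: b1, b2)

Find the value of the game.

Row minima: T → 4, B → 7; maximin = 7.
Column maxima: b1 → 7, b2 → 7; minimax = 7.
Since maximin = minimax = 7, there is a saddle point and the value is 7.

7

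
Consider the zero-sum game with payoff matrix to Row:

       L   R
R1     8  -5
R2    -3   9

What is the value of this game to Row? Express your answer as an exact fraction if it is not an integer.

57/25

Row minima: R1 → -5, R2 → -3; maximin = -3.
Column maxima: L → 8, R → 9; minimax = 8.
-3 ≠ 8, so there is no saddle point; optimal play is mixed.
Let Row play R1 with probability p. Expected payoff against L: 8p + (-3)(1−p) = 11p − 3; against R: (-5)p + 9(1−p) = −14p + 9.
Setting these equal: 11p − 3 = −14p + 9 ⇒ 25p = 12 ⇒ p = 12/25, and the value is (11)·(12/25) − 3 = 57/25.
For Column: with q = P(L), equating R1's and R2's payoffs gives 13q − 5 = −12q + 9 ⇒ q = 14/25.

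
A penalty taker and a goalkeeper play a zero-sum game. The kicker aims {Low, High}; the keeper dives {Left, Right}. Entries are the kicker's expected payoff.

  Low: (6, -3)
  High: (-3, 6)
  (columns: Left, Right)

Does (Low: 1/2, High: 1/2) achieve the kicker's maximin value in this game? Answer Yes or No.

Yes

Against Left this mix gives (1/2)·6 + (1/2)·(-3) = 3/2.
Against Right this mix gives (1/2)·(-3) + (1/2)·6 = 3/2.
All of the keeper's active replies (Left, Right) yield 3/2, and no column does worse for the kicker. The mix makes the keeper indifferent and guarantees 3/2, so it is optimal.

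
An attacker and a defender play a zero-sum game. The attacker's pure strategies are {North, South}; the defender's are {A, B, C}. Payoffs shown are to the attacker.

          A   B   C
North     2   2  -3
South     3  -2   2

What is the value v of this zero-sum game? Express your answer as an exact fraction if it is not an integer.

-2/9

Row minima: North → -3, South → -2; maximin = -2.
Column maxima: A → 3, B → 2, C → 2; minimax = 2.
-2 ≠ 2, so there is no saddle point; optimal play is mixed.
A is strictly dominated by C (it gives the attacker strictly more in every row), so the defender never plays it.
On the remaining 2×2 (North, South vs B, C):
Let the attacker play North with probability p. Expected payoff against B: 2p + (-2)(1−p) = 4p − 2; against C: (-3)p + 2(1−p) = −5p + 2.
Setting these equal: 4p − 2 = −5p + 2 ⇒ 9p = 4 ⇒ p = 4/9, and the value is (4)·(4/9) − 2 = -2/9.
For the defender: with q = P(B), equating North's and South's payoffs gives 5q − 3 = −4q + 2 ⇒ q = 5/9.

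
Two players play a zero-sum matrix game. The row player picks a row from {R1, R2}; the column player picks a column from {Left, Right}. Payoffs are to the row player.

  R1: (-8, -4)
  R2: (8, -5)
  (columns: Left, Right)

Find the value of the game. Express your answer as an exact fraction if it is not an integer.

-72/17

Row minima: R1 → -8, R2 → -5; maximin = -5.
Column maxima: Left → 8, Right → -4; minimax = -4.
-5 ≠ -4, so there is no saddle point; optimal play is mixed.
Let the row player play R1 with probability p. Expected payoff against Left: (-8)p + 8(1−p) = −16p + 8; against Right: (-4)p + (-5)(1−p) = p − 5.
Setting these equal: −16p + 8 = p − 5 ⇒ −17p = -13 ⇒ p = 13/17, and the value is (-16)·(13/17) + 8 = -72/17.
For the column player: with q = P(Left), equating R1's and R2's payoffs gives −4q − 4 = 13q − 5 ⇒ q = 1/17.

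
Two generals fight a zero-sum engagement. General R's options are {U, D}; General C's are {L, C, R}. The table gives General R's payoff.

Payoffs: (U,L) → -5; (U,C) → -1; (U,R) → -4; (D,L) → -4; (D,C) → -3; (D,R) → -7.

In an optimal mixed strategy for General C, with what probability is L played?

Row minima: U → -5, D → -7; maximin = -5.
Column maxima: L → -4, C → -1, R → -4; minimax = -4.
-5 ≠ -4, so there is no saddle point; optimal play is mixed.
C is strictly dominated by L (it gives General R strictly more in every row), so General C never plays it.
On the remaining 2×2 (U, D vs L, R):
Let General R play U with probability p. Expected payoff against L: (-5)p + (-4)(1−p) = −p − 4; against R: (-4)p + (-7)(1−p) = 3p − 7.
Setting these equal: −p − 4 = 3p − 7 ⇒ −4p = -3 ⇒ p = 3/4, and the value is (-1)·(3/4) − 4 = -19/4.
For General C: with q = P(L), equating U's and D's payoffs gives −q − 4 = 3q − 7 ⇒ q = 3/4.

3/4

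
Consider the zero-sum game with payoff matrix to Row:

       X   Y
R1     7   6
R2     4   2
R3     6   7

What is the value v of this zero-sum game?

13/2

Row minima: R1 → 6, R2 → 2, R3 → 6; maximin = 6.
Column maxima: X → 7, Y → 7; minimax = 7.
6 ≠ 7, so there is no saddle point; optimal play is mixed.
R2 is strictly dominated by R1, so Row never plays it.
On the remaining 2×2 (R1, R3 vs X, Y):
Let Row play R1 with probability p. Expected payoff against X: 7p + 6(1−p) = p + 6; against Y: 6p + 7(1−p) = −p + 7.
Setting these equal: p + 6 = −p + 7 ⇒ 2p = 1 ⇒ p = 1/2, and the value is (1)·(1/2) + 6 = 13/2.
For Column: with q = P(X), equating R1's and R3's payoffs gives q + 6 = −q + 7 ⇒ q = 1/2.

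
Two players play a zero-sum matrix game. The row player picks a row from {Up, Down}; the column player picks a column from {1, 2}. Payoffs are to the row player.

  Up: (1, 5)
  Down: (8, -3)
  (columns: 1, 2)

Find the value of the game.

Row minima: Up → 1, Down → -3; maximin = 1.
Column maxima: 1 → 8, 2 → 5; minimax = 5.
1 ≠ 5, so there is no saddle point; optimal play is mixed.
Let the row player play Up with probability p. Expected payoff against 1: 1p + 8(1−p) = −7p + 8; against 2: 5p + (-3)(1−p) = 8p − 3.
Setting these equal: −7p + 8 = 8p − 3 ⇒ −15p = -11 ⇒ p = 11/15, and the value is (-7)·(11/15) + 8 = 43/15.
For the column player: with q = P(1), equating Up's and Down's payoffs gives −4q + 5 = 11q − 3 ⇒ q = 8/15.

43/15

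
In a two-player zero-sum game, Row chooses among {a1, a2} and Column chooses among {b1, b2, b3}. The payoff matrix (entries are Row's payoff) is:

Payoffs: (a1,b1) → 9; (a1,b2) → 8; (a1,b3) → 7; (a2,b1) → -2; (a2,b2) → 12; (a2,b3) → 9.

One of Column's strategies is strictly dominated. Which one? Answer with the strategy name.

b2

b3 holds Row's payoff strictly below b2 in every row: 7 < 8, 9 < 12.
So b2 is strictly dominated for Column.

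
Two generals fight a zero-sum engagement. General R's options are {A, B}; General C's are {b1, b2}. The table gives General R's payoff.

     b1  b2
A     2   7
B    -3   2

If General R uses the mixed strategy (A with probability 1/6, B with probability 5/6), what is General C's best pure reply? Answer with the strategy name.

b1

If General C plays b1, General R's expected payoff is (1/6)·2 + (5/6)·(-3) = -13/6.
If General C plays b2, General R's expected payoff is (1/6)·7 + (5/6)·2 = 17/6.
General C minimizes General R's payoff; the smallest is -13/6, so the best response is b1.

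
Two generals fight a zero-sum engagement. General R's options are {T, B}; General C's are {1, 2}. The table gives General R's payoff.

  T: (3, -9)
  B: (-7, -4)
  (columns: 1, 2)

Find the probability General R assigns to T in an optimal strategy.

1/5

Row minima: T → -9, B → -7; maximin = -7.
Column maxima: 1 → 3, 2 → -4; minimax = -4.
-7 ≠ -4, so there is no saddle point; optimal play is mixed.
Let General R play T with probability p. Expected payoff against 1: 3p + (-7)(1−p) = 10p − 7; against 2: (-9)p + (-4)(1−p) = −5p − 4.
Setting these equal: 10p − 7 = −5p − 4 ⇒ 15p = 3 ⇒ p = 1/5, and the value is (10)·(1/5) − 7 = -5.
For General C: with q = P(1), equating T's and B's payoffs gives 12q − 9 = −3q − 4 ⇒ q = 1/3.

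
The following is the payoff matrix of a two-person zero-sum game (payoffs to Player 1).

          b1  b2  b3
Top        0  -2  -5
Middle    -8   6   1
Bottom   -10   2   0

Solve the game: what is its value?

Row minima: Top → -5, Middle → -8, Bottom → -10; maximin = -5.
Column maxima: b1 → 0, b2 → 6, b3 → 1; minimax = 0.
-5 ≠ 0, so there is no saddle point; optimal play is mixed.
Bottom is strictly dominated by Middle, so Player 1 never plays it.
b2 is strictly dominated by b3 (it gives Player 1 strictly more in every row), so Player 2 never plays it.
On the remaining 2×2 (Top, Middle vs b1, b3):
Let Player 1 play Top with probability p. Expected payoff against b1: 0p + (-8)(1−p) = 8p − 8; against b3: (-5)p + 1(1−p) = −6p + 1.
Setting these equal: 8p − 8 = −6p + 1 ⇒ 14p = 9 ⇒ p = 9/14, and the value is (8)·(9/14) − 8 = -20/7.
For Player 2: with q = P(b1), equating Top's and Middle's payoffs gives 5q − 5 = −9q + 1 ⇒ q = 3/7.

-20/7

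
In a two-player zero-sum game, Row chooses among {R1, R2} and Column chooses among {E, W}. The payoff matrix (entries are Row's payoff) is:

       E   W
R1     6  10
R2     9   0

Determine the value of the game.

Row minima: R1 → 6, R2 → 0; maximin = 6.
Column maxima: E → 9, W → 10; minimax = 9.
6 ≠ 9, so there is no saddle point; optimal play is mixed.
Let Row play R1 with probability p. Expected payoff against E: 6p + 9(1−p) = −3p + 9; against W: 10p + 0(1−p) = 10p.
Setting these equal: −3p + 9 = 10p ⇒ −13p = -9 ⇒ p = 9/13, and the value is (-3)·(9/13) + 9 = 90/13.
For Column: with q = P(E), equating R1's and R2's payoffs gives −4q + 10 = 9q ⇒ q = 10/13.

90/13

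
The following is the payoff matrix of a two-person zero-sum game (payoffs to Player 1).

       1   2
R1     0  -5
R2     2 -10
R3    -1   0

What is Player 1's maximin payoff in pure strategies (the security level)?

Row minima: R1 → -5, R2 → -10, R3 → -1.
The best of these is -1.

-1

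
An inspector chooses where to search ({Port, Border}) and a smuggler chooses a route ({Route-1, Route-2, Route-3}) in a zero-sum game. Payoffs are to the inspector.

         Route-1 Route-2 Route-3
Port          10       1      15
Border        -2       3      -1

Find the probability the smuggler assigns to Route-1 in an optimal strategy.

Row minima: Port → 1, Border → -2; maximin = 1.
Column maxima: Route-1 → 10, Route-2 → 3, Route-3 → 15; minimax = 3.
1 ≠ 3, so there is no saddle point; optimal play is mixed.
Route-3 is strictly dominated by Route-1 (it gives the inspector strictly more in every row), so the smuggler never plays it.
On the remaining 2×2 (Port, Border vs Route-1, Route-2):
Let the inspector play Port with probability p. Expected payoff against Route-1: 10p + (-2)(1−p) = 12p − 2; against Route-2: 1p + 3(1−p) = −2p + 3.
Setting these equal: 12p − 2 = −2p + 3 ⇒ 14p = 5 ⇒ p = 5/14, and the value is (12)·(5/14) − 2 = 16/7.
For the smuggler: with q = P(Route-1), equating Port's and Border's payoffs gives 9q + 1 = −5q + 3 ⇒ q = 1/7.

1/7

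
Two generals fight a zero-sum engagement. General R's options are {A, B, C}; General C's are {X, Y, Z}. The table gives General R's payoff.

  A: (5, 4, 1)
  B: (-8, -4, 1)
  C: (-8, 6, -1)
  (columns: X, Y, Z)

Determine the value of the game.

1

Row minima: A → 1, B → -8, C → -8; maximin = 1.
Column maxima: X → 5, Y → 6, Z → 1; minimax = 1.
Since maximin = minimax = 1, there is a saddle point and the value is 1.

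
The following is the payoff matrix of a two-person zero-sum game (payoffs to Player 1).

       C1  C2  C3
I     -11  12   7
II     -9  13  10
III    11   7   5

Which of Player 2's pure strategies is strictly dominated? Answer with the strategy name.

C3 holds Player 1's payoff strictly below C2 in every row: 7 < 12, 10 < 13, 5 < 7.
So C2 is strictly dominated for Player 2.

C2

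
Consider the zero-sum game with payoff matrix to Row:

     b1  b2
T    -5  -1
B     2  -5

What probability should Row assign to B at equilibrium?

Row minima: T → -5, B → -5; maximin = -5.
Column maxima: b1 → 2, b2 → -1; minimax = -1.
-5 ≠ -1, so there is no saddle point; optimal play is mixed.
Let Row play T with probability p. Expected payoff against b1: (-5)p + 2(1−p) = −7p + 2; against b2: (-1)p + (-5)(1−p) = 4p − 5.
Setting these equal: −7p + 2 = 4p − 5 ⇒ −11p = -7 ⇒ p = 7/11, and the value is (-7)·(7/11) + 2 = -27/11.
For Column: with q = P(b1), equating T's and B's payoffs gives −4q − 1 = 7q − 5 ⇒ q = 4/11.

4/11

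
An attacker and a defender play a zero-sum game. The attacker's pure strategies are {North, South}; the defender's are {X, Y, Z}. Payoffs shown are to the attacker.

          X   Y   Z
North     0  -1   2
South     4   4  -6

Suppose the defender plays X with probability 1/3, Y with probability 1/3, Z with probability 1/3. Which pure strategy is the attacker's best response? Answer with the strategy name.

South

Expected payoff of North: (1/3)·0 + (1/3)·(-1) + (1/3)·2 = 1/3.
Expected payoff of South: (1/3)·4 + (1/3)·4 + (1/3)·(-6) = 2/3.
The largest is 2/3, so the attacker's best response is South.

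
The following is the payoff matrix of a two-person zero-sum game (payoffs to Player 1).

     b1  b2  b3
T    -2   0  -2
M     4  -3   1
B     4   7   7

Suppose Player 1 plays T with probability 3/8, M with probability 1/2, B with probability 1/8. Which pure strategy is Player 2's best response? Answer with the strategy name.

b2

If Player 2 plays b1, Player 1's expected payoff is (3/8)·(-2) + (1/2)·4 + (1/8)·4 = 7/4.
If Player 2 plays b2, Player 1's expected payoff is (3/8)·0 + (1/2)·(-3) + (1/8)·7 = -5/8.
If Player 2 plays b3, Player 1's expected payoff is (3/8)·(-2) + (1/2)·1 + (1/8)·7 = 5/8.
Player 2 minimizes Player 1's payoff; the smallest is -5/8, so the best response is b2.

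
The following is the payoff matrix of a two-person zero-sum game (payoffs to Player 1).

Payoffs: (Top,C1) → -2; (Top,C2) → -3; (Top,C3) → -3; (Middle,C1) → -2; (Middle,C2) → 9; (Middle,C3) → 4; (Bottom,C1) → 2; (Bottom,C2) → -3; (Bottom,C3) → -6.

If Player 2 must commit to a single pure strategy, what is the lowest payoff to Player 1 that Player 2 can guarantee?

2

Column maxima: C1 → 2, C2 → 9, C3 → 4.
The smallest of these is 2.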